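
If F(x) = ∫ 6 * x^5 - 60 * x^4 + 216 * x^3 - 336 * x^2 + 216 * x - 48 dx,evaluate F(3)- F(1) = 0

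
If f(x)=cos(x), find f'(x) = -sin(x)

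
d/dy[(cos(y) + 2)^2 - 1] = -2*(cos(y) + 2)*sin(y)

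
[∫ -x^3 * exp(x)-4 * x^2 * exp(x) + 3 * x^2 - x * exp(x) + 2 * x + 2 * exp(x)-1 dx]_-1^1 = 0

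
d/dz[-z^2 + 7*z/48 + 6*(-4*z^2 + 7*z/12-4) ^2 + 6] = 384*z^3 - 84*z^2 + 4633*z/12 - 1337/48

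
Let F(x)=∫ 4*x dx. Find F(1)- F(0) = 2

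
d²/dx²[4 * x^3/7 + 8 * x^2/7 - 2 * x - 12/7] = 24*x/7 + 16/7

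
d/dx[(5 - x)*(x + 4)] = 1 - 2*x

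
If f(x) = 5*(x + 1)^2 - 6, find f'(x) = 10*x + 10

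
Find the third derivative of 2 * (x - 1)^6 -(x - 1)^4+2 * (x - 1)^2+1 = 240*x^3 - 720*x^2 + 696*x - 216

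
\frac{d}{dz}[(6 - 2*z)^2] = 8*z - 24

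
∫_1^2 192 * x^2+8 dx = 456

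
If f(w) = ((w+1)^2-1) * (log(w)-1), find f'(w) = 2*w*log(w) - w + 2*log(w)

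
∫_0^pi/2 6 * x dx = 3*pi^2/4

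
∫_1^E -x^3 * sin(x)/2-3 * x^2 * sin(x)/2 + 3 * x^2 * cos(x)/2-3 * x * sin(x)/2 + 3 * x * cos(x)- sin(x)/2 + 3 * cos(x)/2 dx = (1 + E)^3*cos(E)/2 - 4*cos(1)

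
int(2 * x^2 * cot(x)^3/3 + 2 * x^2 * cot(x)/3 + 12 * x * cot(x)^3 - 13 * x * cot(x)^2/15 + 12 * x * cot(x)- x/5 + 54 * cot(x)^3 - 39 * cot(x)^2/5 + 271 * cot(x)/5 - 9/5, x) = (x + 9)*(-5*(x + 9)*cot(x) + 3)*cot(x)/15 + C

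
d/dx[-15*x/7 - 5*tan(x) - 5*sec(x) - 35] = -5*tan(x)^2 - 5*tan(x)*sec(x) - 50/7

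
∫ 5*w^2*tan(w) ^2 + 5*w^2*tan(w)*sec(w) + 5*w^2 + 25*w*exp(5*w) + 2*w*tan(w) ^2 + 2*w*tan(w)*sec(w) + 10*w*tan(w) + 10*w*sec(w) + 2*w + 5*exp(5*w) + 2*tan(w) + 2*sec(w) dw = w*((5*w + 2)*(tan(w) + sec(w)) + 5*exp(5*w)) + C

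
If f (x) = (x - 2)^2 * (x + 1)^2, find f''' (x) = 24*x - 12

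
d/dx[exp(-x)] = -exp(-x)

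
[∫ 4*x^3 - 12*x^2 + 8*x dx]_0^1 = 1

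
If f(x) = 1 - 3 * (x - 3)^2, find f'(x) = 18 - 6*x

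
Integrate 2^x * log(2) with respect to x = 2^x + C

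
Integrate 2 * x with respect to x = x^2 + C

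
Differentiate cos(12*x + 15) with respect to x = -12*sin(12*x + 15)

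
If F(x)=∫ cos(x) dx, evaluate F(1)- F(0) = sin(1)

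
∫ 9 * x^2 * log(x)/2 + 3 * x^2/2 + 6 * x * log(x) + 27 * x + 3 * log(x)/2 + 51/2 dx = 3*(x*log(x) + 8)*(x^2 + 2*x + 1)/2 + C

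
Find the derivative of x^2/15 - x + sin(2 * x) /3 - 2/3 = 2*x/15 + 2*cos(2*x)/3 - 1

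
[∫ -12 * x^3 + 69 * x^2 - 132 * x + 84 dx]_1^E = (-2 + E)^3*(5 - 3*E) + 2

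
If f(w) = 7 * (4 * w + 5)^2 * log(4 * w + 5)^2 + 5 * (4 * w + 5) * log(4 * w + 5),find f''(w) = (896*w*log(4*w + 5)^2 + 2688*w*log(4*w + 5) + 896*w + 1120*log(4*w + 5)^2 + 3360*log(4*w + 5) + 1200)/(4*w + 5)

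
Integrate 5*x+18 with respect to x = 5*x^2/2 + 18*x + C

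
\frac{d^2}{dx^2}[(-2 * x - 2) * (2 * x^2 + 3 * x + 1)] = -24*x - 20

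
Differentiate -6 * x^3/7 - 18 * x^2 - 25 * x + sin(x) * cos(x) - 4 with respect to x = -18*x^2/7 - 36*x + cos(2*x) - 25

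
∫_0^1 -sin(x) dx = -1 + cos(1)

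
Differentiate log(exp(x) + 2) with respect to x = exp(x)/(exp(x) + 2)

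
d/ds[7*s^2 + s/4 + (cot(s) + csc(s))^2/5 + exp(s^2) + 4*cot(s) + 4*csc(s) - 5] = 2*s*exp(s^2) + 14*s + 1/4 + 2/(5*sin(s)) - 4*cos(s)/sin(s)^2 - 4/sin(s)^2 - 4*cos(s)/(5*sin(s)^3) - 4/(5*sin(s)^3)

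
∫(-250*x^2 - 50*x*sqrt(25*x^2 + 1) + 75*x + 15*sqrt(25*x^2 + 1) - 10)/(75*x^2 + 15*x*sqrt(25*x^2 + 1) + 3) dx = -10*x/3 + log(5*x + sqrt(25*x^2 + 1)) + C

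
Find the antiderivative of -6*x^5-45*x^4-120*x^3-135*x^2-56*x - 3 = -x^6 - 9*x^5 - 30*x^4 - 45*x^3 - 28*x^2 - 3*x + C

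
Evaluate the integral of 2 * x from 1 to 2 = 3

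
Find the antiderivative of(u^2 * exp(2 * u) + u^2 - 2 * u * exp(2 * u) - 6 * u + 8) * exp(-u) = 2*(u - 2)^2*sinh(u) + C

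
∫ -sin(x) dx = cos(x) + C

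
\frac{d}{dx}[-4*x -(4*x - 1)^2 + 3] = 4 - 32*x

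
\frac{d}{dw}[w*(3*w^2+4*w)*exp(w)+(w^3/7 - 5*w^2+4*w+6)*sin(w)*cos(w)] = 3*w^3*exp(w) + w^3*cos(2*w)/7 + 13*w^2*exp(w) + 3*w^2*sin(2*w)/14 - 5*w^2*cos(2*w) + 8*w*exp(w) - 5*w*sin(2*w) + 4*w*cos(2*w) + 2*sin(2*w) + 6*cos(2*w)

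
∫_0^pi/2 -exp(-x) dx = -1 + exp(-pi/2)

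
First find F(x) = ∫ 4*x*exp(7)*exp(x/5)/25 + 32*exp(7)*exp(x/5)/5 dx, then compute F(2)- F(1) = -144*exp(36/5)/5 + 148*exp(37/5)/5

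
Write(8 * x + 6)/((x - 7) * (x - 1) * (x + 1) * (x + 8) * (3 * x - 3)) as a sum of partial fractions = -58/(25515*(x + 8)) + 1/(336*(x + 1)) - 4/(729*(x - 1)) - 7/(162*(x - 1)^2) + 31/(6480*(x - 7))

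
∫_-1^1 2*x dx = 0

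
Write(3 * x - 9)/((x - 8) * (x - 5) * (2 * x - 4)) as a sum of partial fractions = -1/(12*(x - 2)) - 1/(3*(x - 5)) + 5/(12*(x - 8))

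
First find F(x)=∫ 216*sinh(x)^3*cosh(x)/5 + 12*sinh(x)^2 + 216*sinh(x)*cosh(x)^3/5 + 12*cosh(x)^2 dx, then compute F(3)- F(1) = -27*cosh(4)/10 - 6*sinh(2) + 6*sinh(6) + 27*cosh(12)/10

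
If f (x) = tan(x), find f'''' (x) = 24*tan(x)^5 + 40*tan(x)^3 + 16*tan(x)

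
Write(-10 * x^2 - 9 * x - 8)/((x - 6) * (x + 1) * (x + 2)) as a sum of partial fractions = -15/(4*(x + 2)) + 9/(7*(x + 1)) - 211/(28*(x - 6))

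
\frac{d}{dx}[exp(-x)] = -exp(-x)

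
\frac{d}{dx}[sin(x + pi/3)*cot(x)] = cos(x + pi/3)/tan(x) - sin(x + pi/3)/sin(x)^2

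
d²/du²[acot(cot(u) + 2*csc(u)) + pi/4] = -6*sin(u)/(4*cos(u) + 5)^2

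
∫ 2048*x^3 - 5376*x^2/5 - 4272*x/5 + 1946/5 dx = 512*x^4 - 1792*x^3/5 - 2136*x^2/5 + 1946*x/5 + C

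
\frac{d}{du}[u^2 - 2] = 2*u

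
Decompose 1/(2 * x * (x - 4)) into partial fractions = 1/(8*(x - 4)) - 1/(8*x)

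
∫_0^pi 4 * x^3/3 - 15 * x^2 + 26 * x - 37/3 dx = (-4 + pi/3)*(-1 + pi)^3 - 4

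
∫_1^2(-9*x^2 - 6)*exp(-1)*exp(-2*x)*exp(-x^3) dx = -3*exp(-4) + 3*exp(-13)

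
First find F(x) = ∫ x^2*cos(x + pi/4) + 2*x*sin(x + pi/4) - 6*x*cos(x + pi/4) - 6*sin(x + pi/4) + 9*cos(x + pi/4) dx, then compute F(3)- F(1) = -4*sin(pi/4 + 1)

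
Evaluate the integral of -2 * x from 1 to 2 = -3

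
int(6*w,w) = 3*w^2 + C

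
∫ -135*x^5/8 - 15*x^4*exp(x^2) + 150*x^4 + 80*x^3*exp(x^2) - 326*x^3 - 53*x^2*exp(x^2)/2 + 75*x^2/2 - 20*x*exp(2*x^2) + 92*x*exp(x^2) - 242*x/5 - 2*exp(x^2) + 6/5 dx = 9*x^3/2 - 24*x^2 + 6*x/5 - (15*x^3 - 80*x^2 + 4*x + 20*exp(x^2))^2/80 + 6*exp(x^2) + C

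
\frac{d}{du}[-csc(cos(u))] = -sin(u)*cot(cos(u))*csc(cos(u))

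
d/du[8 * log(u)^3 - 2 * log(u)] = (24*log(u)^2 - 2)/u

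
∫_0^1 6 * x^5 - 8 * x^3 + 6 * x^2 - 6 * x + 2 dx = 0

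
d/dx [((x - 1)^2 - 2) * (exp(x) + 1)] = x^2*exp(x) + 2*x - 3*exp(x) - 2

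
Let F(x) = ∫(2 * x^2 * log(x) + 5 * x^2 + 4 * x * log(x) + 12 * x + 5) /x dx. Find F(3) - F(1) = 26*log(3) + 32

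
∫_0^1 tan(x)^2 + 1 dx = tan(1)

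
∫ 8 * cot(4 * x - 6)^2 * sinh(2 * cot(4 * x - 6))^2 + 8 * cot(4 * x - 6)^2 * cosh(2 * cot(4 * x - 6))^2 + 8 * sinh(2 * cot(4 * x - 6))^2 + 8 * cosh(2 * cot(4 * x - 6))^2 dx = -sinh(4/tan(4*x - 6))/2 + C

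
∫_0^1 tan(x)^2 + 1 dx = tan(1)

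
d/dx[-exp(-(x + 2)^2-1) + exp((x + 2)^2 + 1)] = (2*x*exp(2*x^2 + 8*x + 10) + 2*x + 4*exp(2*x^2 + 8*x + 10) + 4)*exp(-x^2 - 4*x - 5)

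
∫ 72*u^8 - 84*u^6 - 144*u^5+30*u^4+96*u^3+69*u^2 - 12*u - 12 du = 8*u^9 - 12*u^7 - 24*u^6 + 6*u^5 + 24*u^4 + 23*u^3 - 6*u^2 - 12*u + C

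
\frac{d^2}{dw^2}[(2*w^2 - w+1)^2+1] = 48*w^2 - 24*w + 10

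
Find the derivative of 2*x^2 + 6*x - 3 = 4*x + 6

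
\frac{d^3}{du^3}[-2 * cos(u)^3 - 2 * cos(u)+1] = 54*sin(u)^3 - 44*sin(u)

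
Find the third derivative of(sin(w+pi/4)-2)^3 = -21*sin(w + pi/4)^2*cos(w + pi/4) + 24*cos(2*w) + 6*cos(w + pi/4)^3 - 12*cos(w + pi/4)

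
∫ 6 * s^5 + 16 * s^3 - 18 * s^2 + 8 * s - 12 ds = s^6 + 4*s^4 - 6*s^3 + 4*s^2 - 12*s + C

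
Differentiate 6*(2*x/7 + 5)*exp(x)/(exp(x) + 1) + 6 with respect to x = (12*x*exp(x) + 12*exp(2*x) + 222*exp(x))/(7*exp(2*x) + 14*exp(x) + 7)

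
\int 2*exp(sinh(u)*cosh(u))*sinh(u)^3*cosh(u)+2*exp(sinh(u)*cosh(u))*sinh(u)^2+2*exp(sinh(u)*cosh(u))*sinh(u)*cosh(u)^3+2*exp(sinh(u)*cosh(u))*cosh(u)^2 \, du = exp(sinh(2*u)/2)*sinh(2*u) + C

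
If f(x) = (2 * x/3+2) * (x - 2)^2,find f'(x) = 2*x^2 - 4*x/3 - 16/3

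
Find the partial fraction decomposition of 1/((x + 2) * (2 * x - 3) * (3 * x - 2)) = -9/(40*(3*x - 2)) + 4/(35*(2*x - 3)) + 1/(56*(x + 2))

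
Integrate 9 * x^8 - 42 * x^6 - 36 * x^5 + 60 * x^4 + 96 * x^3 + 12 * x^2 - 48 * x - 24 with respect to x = x^9 - 6*x^7 - 6*x^6 + 12*x^5 + 24*x^4 + 4*x^3 - 24*x^2 - 24*x + C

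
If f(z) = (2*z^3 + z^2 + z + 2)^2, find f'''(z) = 480*z^3 + 240*z^2 + 120*z + 60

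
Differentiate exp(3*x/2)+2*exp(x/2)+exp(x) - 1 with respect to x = 3*exp(3*x/2)/2 + exp(x/2) + exp(x)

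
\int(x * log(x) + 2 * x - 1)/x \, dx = (x - 1)*(log(x) + 1) + C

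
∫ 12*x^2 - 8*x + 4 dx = 4*x^3 - 4*x^2 + 4*x + C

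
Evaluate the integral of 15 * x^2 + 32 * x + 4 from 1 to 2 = 87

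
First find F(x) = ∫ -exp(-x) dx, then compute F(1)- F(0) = -1 + exp(-1)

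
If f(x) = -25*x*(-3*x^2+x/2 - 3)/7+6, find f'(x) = 225*x^2/7 - 25*x/7 + 75/7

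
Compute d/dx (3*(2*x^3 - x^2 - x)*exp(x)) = 6*x^3*exp(x) + 15*x^2*exp(x) - 9*x*exp(x) - 3*exp(x)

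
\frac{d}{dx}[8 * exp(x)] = 8*exp(x)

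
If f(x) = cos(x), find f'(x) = -sin(x)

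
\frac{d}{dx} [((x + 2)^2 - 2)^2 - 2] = 4*x^3 + 24*x^2 + 40*x + 16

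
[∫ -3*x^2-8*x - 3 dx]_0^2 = -30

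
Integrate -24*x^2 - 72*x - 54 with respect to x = -8*x^3 - 36*x^2 - 54*x + C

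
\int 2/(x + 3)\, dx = 2*log(x + 3) + C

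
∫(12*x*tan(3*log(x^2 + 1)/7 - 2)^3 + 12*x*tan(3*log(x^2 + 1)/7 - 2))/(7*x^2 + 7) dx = tan(3*log(x^2 + 1)/7 - 2)^2 + C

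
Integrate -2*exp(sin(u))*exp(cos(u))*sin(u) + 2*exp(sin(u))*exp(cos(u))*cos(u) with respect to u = 2*exp(sqrt(2)*sin(u + pi/4)) + C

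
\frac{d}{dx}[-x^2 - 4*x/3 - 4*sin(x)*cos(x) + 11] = -2*x + 8*sin(x)^2 - 16/3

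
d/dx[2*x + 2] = 2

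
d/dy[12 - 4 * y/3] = -4/3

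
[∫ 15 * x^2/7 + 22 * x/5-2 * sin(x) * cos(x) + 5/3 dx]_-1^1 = 100/21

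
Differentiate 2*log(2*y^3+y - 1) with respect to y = (12*y^2 + 2)/(2*y^3 + y - 1)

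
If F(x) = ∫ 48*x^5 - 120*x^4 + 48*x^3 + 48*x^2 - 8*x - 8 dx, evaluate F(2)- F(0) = 32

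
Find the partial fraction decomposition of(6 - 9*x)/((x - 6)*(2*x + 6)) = -11/(6*(x + 3)) - 8/(3*(x - 6))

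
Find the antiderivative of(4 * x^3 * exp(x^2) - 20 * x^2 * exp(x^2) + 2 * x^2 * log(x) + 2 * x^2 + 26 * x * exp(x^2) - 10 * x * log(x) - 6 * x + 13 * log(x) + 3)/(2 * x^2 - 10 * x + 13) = x*log(x) + exp(x^2) + log((2*x - 5)^2 + 1) + C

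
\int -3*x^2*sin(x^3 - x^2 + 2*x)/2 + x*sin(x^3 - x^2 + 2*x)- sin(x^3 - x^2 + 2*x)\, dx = cos(x*(x^2 - x + 2))/2 + C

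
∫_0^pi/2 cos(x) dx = 1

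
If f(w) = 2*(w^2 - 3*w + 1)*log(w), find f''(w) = (4*w^2*log(w) + 6*w^2 - 6*w - 2)/w^2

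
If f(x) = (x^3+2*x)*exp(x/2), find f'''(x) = x^3*exp(x/2)/8 + 9*x^2*exp(x/2)/4 + 37*x*exp(x/2)/4 + 15*exp(x/2)/2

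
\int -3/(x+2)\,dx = -3*log(x + 2) + C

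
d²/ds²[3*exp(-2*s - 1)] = 12*exp(-2*s - 1)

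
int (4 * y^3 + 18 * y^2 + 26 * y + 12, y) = y^4 + 6*y^3 + 13*y^2 + 12*y + C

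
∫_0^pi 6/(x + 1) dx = 6*log(1 + pi)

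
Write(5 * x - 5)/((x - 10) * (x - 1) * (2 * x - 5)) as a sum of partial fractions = -2/(3*(2*x - 5)) + 1/(3*(x - 10))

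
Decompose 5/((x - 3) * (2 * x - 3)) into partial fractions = -10/(3*(2*x - 3)) + 5/(3*(x - 3))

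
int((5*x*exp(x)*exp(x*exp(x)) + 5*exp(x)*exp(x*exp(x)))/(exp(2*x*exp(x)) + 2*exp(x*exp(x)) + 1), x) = 5*exp(x*exp(x))/(exp(x*exp(x)) + 1) + C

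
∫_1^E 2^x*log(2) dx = -2 + 2^E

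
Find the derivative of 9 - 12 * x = -12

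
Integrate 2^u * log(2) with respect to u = 2^u + C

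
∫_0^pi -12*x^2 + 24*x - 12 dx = -4*(-1 + pi)^3 - 4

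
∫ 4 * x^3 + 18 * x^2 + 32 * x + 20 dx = x^4 + 6*x^3 + 16*x^2 + 20*x + C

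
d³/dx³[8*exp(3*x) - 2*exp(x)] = 216*exp(3*x) - 2*exp(x)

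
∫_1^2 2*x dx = 3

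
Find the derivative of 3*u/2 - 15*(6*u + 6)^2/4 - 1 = -270*u - 537/2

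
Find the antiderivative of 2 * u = u^2 + C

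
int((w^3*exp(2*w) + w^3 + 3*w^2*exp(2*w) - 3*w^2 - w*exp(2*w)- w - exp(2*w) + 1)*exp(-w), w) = 2*w*(w^2 - 1)*sinh(w) + C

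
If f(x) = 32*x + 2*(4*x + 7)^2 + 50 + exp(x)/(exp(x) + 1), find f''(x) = (64*exp(3*x) + 191*exp(2*x) + 193*exp(x) + 64)/(exp(3*x) + 3*exp(2*x) + 3*exp(x) + 1)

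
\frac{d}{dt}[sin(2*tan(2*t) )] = 4*cos(2*tan(2*t))/cos(2*t)^2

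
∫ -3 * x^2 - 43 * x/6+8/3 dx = -x^3 - 43*x^2/12 + 8*x/3 + C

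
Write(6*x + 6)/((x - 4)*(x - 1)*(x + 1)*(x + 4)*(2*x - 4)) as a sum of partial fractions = -1/(80*(x + 4)) + 1/(5*(x - 1)) - 1/(4*(x - 2)) + 1/(16*(x - 4))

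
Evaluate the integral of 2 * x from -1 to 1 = 0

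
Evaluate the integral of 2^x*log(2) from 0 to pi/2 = -1 + 2^(pi/2)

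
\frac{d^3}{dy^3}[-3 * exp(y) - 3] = -3*exp(y)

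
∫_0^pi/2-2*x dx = -pi^2/4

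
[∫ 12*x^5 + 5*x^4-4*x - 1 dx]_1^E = (E + exp(3))*(-2*E - 1 + exp(2) + 2*exp(3))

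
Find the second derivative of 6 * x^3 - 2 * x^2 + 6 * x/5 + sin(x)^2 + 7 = 36*x - 4*sin(x)^2 - 2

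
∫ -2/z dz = -2*log(z) + C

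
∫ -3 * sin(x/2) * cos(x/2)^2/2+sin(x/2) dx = (cos(x) - 3)*cos(x/2)/2 + C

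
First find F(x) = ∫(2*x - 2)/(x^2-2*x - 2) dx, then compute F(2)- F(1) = -log(3) + log(2)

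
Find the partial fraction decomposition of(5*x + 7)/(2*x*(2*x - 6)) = 11/(6*(x - 3)) - 7/(12*x)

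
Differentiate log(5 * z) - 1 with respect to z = 1/z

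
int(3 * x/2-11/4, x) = 3*x^2/4 - 11*x/4 + C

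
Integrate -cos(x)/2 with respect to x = -sin(x)/2 + C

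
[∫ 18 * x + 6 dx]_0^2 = 48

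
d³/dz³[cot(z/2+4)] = -3*cot(z/2 + 4)^4/4 - cot(z/2 + 4)^2 - 1/4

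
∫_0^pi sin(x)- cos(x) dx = 2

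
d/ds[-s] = -1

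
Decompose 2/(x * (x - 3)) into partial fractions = 2/(3*(x - 3)) - 2/(3*x)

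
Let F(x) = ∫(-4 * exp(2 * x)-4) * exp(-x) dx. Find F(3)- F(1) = -4*exp(3) - 4*exp(-1) + 4*exp(-3) + 4*E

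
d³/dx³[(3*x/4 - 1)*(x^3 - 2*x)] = 18*x - 6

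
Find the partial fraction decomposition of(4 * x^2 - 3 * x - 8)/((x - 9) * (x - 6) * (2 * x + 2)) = -1/(140*(x + 1)) - 59/(21*(x - 6)) + 289/(60*(x - 9))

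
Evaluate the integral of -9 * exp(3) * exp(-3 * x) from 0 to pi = -3*exp(3) + 3*exp(3 - 3*pi)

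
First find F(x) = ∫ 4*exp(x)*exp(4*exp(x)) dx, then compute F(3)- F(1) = -exp(4*E) + exp(4*exp(3))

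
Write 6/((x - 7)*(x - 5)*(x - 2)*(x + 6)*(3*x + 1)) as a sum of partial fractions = -243/(20944*(3*x + 1)) + 3/(9724*(x + 6)) + 1/(140*(x - 2)) - 1/(176*(x - 5)) + 3/(1430*(x - 7))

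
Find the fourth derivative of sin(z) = sin(z)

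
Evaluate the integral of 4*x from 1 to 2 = 6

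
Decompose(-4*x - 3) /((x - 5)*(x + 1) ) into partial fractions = -1/(6*(x + 1)) - 23/(6*(x - 5))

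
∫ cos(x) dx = sin(x) + C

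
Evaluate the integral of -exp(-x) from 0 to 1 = -1 + exp(-1)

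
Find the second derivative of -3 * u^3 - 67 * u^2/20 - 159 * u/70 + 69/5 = -18*u - 67/10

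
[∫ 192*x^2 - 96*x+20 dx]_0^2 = 360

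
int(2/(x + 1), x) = 2*log(-x - 1) + C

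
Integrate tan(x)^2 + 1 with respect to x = tan(x) + C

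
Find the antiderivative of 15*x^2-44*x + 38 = 5*x^3 - 22*x^2 + 38*x + C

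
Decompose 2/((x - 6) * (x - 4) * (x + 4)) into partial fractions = 1/(40*(x + 4)) - 1/(8*(x - 4)) + 1/(10*(x - 6))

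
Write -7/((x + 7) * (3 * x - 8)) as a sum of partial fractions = -21/(29*(3*x - 8)) + 7/(29*(x + 7))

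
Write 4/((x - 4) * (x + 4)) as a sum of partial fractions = -1/(2*(x + 4)) + 1/(2*(x - 4))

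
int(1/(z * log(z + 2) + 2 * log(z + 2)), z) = log(log(z + 2)) + C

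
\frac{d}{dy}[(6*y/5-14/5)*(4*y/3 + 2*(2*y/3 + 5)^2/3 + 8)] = 16*y^2/15 + 1648*y/135 + 604/45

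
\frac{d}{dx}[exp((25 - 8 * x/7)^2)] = 128*x*exp(64*x^2/49 - 400*x/7 + 625)/49 - 400*exp(64*x^2/49 - 400*x/7 + 625)/7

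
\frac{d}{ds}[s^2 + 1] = 2*s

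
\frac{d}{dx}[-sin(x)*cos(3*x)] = cos(2*x) - 2*cos(4*x)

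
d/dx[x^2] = 2*x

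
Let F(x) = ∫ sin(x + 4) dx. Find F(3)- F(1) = -cos(7) + cos(5)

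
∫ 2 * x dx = x^2 + C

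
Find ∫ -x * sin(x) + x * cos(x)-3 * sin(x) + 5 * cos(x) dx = sqrt(2)*(x + 4)*sin(x + pi/4) + C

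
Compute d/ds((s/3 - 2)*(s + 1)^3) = 4*s^3/3 - 3*s^2 - 10*s - 17/3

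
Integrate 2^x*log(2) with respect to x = 2^x + C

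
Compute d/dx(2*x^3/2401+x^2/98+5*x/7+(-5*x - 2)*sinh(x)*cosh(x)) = 6*x^2/2401 - 5*x*cosh(2*x) + x/49 - 5*sinh(2*x)/2 - 2*cosh(2*x) + 5/7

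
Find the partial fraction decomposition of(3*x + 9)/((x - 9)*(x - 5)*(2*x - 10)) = -9/(8*(x - 5)) - 3/(x - 5)^2 + 9/(8*(x - 9))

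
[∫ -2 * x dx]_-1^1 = 0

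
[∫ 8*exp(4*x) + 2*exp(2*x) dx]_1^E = -2*exp(4) - exp(2) + exp(2*E) + 2*exp(4*E)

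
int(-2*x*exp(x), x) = 2*(1 - x)*exp(x) + C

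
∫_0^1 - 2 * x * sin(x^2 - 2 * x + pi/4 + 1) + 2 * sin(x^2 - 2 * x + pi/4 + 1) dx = -cos(pi/4 + 1) + sqrt(2)/2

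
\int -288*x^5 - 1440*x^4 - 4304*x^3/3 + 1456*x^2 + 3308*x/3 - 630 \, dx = -48*x^6 - 288*x^5 - 1076*x^4/3 + 1456*x^3/3 + 1654*x^2/3 - 630*x + C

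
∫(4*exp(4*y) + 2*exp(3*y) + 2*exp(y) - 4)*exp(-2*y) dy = 8*sinh(y)^2 + 4*sinh(y) + C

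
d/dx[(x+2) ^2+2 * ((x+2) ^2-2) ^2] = 8*x^3 + 48*x^2 + 82*x + 36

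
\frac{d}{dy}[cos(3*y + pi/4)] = -3*sin(3*y + pi/4)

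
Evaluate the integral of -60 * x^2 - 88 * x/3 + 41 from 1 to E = 5*E*(-4*exp(2) - 3*E + 6) - 19/3 + exp(2)/3 + 11*E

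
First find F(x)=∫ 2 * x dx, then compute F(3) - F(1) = 8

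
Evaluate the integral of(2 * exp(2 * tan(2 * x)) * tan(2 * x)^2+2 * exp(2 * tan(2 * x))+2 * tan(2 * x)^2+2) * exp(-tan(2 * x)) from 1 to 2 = -exp(-tan(4)) - exp(tan(2)) + exp(tan(4)) + exp(-tan(2))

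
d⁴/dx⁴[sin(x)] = sin(x)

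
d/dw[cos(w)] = -sin(w)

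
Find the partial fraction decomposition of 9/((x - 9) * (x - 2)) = -9/(7*(x - 2)) + 9/(7*(x - 9))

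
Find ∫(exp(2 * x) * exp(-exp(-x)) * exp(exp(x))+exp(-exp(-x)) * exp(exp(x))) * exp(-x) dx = exp(2*sinh(x)) + C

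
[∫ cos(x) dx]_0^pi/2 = 1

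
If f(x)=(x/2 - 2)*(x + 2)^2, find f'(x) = 3*x^2/2 - 6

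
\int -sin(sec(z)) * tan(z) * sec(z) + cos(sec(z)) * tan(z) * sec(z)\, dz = sqrt(2)*sin(pi/4 + 1/cos(z)) + C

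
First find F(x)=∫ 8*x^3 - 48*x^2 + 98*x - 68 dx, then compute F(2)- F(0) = -36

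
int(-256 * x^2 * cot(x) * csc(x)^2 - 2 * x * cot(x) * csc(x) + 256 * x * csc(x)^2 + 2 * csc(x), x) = 2*x*(64*x*csc(x) + 1)*csc(x) + C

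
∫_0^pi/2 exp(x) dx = -1 + exp(pi/2)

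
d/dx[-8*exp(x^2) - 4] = -16*x*exp(x^2)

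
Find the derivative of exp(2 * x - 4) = 2*exp(2*x - 4)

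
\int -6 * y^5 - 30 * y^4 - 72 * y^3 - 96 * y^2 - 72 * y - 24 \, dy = -y^6 - 6*y^5 - 18*y^4 - 32*y^3 - 36*y^2 - 24*y + C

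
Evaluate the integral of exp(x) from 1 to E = -E + exp(E)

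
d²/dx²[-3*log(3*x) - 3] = 3/x^2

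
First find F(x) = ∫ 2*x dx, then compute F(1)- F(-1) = 0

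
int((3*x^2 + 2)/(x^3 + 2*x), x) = log(3*x^3 + 6*x) + C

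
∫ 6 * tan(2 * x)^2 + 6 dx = 3*tan(2*x) + C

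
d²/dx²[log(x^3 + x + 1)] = (-3*x^4 + 6*x - 1)/(x^6 + 2*x^4 + 2*x^3 + x^2 + 2*x + 1)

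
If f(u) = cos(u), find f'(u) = -sin(u)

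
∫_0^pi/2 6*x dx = 3*pi^2/4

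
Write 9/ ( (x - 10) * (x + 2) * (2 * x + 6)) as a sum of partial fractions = 9/(26*(x + 3)) - 3/(8*(x + 2)) + 3/(104*(x - 10))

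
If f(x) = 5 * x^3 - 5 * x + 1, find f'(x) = 15*x^2 - 5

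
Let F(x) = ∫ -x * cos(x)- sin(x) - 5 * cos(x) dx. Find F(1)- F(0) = -6*sin(1)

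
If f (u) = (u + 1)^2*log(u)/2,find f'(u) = (2*u^2*log(u) + u^2 + 2*u*log(u) + 2*u + 1)/(2*u)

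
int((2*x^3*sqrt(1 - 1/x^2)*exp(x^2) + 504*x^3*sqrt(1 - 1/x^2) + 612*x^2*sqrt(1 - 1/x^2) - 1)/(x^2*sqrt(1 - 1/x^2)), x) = 252*x^2 + 612*x + exp(x^2) + acsc(x) + C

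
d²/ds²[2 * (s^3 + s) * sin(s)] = -2*s^3*sin(s) + 12*s^2*cos(s) + 10*s*sin(s) + 4*cos(s)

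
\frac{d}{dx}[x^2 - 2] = 2*x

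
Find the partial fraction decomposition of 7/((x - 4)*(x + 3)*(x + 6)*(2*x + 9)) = 56/(153*(2*x + 9)) - 7/(90*(x + 6)) - 1/(9*(x + 3)) + 1/(170*(x - 4))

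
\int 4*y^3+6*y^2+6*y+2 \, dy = y^4 + 2*y^3 + 3*y^2 + 2*y + C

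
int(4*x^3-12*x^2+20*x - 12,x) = x^4 - 4*x^3 + 10*x^2 - 12*x + C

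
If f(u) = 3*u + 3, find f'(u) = 3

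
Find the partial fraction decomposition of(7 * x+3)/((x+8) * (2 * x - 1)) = 13/(17*(2*x - 1)) + 53/(17*(x + 8))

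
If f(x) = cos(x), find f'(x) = -sin(x)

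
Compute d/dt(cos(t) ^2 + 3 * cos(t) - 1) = -(2*cos(t) + 3)*sin(t)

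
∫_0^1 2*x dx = 1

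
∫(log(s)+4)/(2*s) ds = (log(s) + 4)^2/4 + C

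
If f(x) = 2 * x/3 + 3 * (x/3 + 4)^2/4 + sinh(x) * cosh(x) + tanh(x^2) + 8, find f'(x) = x/6 + 2*x/cosh(x^2)^2 + cosh(2*x) + 8/3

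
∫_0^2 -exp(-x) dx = -1 + exp(-2)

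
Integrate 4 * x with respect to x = 2*x^2 + C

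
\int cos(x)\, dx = sin(x) + C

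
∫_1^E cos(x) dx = -sin(1) + sin(E)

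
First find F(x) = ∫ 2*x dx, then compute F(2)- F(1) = 3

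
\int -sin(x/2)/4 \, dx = cos(x/2)/2 + C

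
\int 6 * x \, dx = 3*x^2 + C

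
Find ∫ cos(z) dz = sin(z) + C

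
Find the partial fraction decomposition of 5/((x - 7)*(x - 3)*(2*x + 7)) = 20/(273*(2*x + 7)) - 5/(52*(x - 3)) + 5/(84*(x - 7))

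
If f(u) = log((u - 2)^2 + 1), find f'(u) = (2*u - 4)/(u^2 - 4*u + 5)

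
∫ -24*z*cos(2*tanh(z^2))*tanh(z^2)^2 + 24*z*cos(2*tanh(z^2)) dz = 6*sin(2*tanh(z^2)) + C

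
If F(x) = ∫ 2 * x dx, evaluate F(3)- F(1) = 8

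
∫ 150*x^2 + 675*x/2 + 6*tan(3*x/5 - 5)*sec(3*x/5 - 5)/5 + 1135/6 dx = 50*x^3 + 675*x^2/4 + 1135*x/6 + 2/cos(3*x/5 - 5) + C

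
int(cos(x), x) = sin(x) + C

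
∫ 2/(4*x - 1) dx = log(4*x - 1)/2 + C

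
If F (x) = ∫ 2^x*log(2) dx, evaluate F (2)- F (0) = 3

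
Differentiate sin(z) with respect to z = cos(z)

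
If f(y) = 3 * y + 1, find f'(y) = 3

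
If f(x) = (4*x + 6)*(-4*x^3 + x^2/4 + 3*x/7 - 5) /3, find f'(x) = -64*x^3/3 - 23*x^2 + 15*x/7 - 122/21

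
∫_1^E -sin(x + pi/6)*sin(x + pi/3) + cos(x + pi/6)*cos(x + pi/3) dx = -cos(2)/2 + cos(2*E)/2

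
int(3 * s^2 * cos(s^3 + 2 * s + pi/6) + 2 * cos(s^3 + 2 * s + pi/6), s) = sin(s^3 + 2*s + pi/6) + C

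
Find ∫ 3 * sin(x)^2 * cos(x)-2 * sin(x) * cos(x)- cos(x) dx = (1 - sin(x))*cos(x)^2 + C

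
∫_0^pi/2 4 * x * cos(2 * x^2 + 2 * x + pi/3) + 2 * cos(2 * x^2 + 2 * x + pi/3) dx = -sqrt(3)/2 - sin(pi/3 + pi^2/2)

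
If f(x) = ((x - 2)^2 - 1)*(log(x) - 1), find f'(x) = (2*x^2*log(x) - x^2 - 4*x*log(x) + 3)/x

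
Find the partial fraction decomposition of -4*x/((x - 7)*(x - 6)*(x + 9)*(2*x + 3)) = 16/(1275*(2*x + 3)) - 1/(100*(x + 9)) + 8/(75*(x - 6)) - 7/(68*(x - 7))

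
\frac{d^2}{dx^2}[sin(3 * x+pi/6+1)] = -9*sin(3*x + pi/6 + 1)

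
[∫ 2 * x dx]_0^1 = 1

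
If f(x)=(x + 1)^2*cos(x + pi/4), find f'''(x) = x^2*sin(x + pi/4) + 2*x*sin(x + pi/4) - 6*x*cos(x + pi/4) - 5*sin(x + pi/4) - 6*cos(x + pi/4)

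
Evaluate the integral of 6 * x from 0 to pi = 3*pi^2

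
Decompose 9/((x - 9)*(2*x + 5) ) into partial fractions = -18/(23*(2*x + 5)) + 9/(23*(x - 9))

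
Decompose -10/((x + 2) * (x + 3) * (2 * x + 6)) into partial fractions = 5/(x + 3) + 5/(x + 3)^2 - 5/(x + 2)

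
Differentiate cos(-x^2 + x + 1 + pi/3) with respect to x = (2*x - 1)*sin(-x^2 + x + 1 + pi/3)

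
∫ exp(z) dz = exp(z) + C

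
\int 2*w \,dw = w^2 + C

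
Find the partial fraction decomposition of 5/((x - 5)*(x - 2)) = -5/(3*(x - 2)) + 5/(3*(x - 5))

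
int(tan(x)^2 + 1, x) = tan(x) + C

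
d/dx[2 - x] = -1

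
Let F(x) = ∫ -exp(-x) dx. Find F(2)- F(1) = -exp(-1) + exp(-2)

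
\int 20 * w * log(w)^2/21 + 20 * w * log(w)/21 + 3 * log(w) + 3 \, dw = w*(10*w*log(w) + 63)*log(w)/21 + C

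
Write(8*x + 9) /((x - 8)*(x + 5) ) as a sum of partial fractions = 31/(13*(x + 5)) + 73/(13*(x - 8))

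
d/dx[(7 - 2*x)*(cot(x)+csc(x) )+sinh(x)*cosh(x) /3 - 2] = 2*x*cos(x)/sin(x)^2 + 2*x/sin(x)^2 + cosh(2*x)/3 - 2/tan(x) - 2/sin(x) - 7*cos(x)/sin(x)^2 - 7/sin(x)^2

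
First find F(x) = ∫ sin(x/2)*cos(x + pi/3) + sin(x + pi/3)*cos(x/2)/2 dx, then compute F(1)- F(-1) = sqrt(3)*sin(1/2)*cos(1)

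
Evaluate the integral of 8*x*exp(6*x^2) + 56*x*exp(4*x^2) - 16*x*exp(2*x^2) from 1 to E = -4*exp(2*exp(2)) - 7*exp(4) - 2*exp(6)/3 + 4*exp(2) + 7*exp(4*exp(2)) + 2*exp(6*exp(2))/3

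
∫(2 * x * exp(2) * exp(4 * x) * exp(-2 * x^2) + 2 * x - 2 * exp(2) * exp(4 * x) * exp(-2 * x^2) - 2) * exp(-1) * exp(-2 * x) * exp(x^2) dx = -2*sinh(-x^2 + 2*x + 1) + C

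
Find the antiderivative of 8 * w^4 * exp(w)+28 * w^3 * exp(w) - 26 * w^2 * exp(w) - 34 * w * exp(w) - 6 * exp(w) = 2*w*(4*w^3 - 2*w^2 - 7*w - 3)*exp(w) + C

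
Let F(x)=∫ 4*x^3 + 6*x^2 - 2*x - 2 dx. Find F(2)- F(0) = 24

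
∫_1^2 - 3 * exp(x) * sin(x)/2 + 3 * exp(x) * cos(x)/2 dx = 3*E*(E*cos(2) - cos(1))/2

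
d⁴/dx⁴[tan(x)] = 24*tan(x)^5 + 40*tan(x)^3 + 16*tan(x)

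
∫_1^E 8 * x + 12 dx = -16 + 4*exp(2) + 12*E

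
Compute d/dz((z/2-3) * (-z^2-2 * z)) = -3*z^2/2 + 4*z + 6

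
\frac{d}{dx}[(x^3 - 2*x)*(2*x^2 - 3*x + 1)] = 10*x^4 - 12*x^3 - 9*x^2 + 12*x - 2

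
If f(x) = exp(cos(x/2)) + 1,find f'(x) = -exp(cos(x/2))*sin(x/2)/2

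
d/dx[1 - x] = -1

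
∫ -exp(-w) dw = exp(-w) + C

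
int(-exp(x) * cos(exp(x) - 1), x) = -sin(exp(x) - 1) + C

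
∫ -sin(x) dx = cos(x) + C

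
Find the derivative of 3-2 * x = -2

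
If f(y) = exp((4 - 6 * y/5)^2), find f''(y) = 5184*y^2*exp(36*y^2/25 - 48*y/5 + 16)/625 - 6912*y*exp(36*y^2/25 - 48*y/5 + 16)/125 + 2376*exp(36*y^2/25 - 48*y/5 + 16)/25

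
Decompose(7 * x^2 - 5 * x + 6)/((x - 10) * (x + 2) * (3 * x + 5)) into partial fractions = -304/(35*(3*x + 5)) + 11/(3*(x + 2)) + 164/(105*(x - 10))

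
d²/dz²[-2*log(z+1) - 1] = 2/(z^2 + 2*z + 1)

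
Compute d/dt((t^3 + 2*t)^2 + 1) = 6*t^5 + 16*t^3 + 8*t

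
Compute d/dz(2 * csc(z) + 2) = -2*cot(z)*csc(z)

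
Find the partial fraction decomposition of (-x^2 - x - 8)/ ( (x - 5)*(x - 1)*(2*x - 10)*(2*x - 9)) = -131/(7*(2*x - 9)) + 5/(112*(x - 1)) + 149/(16*(x - 5)) - 19/(4*(x - 5)^2)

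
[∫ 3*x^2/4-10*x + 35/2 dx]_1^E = (-4 + E/4)*((-2 + E)^2 + 2) + 45/4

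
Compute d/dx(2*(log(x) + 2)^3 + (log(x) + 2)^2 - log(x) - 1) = (6*log(x)^2 + 26*log(x) + 27)/x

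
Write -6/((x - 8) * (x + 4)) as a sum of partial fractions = 1/(2*(x + 4)) - 1/(2*(x - 8))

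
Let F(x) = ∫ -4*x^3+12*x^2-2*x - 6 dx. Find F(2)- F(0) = 0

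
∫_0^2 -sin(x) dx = -1 + cos(2)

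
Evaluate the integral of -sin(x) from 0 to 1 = -1 + cos(1)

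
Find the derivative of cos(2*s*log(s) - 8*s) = -2*log(s)*sin(2*s*log(s) - 8*s) + 6*sin(2*s*log(s) - 8*s)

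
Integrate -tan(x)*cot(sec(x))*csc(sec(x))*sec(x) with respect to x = csc(sec(x)) + C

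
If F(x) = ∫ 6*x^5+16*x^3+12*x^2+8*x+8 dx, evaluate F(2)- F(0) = 192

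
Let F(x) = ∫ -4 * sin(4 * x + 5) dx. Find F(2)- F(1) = cos(13) - cos(9)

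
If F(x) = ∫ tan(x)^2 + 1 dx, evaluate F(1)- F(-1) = 2*tan(1)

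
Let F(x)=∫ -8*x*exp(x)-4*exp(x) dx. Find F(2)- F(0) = -12*exp(2) - 4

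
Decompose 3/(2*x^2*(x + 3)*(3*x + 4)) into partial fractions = 81/(160*(3*x + 4)) - 1/(30*(x + 3)) - 13/(96*x) + 1/(8*x^2)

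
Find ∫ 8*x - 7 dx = 4*x^2 - 7*x + C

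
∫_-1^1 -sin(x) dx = 0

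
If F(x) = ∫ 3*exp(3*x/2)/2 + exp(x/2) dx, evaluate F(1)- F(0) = -3 + 2*exp(1/2) + exp(3/2)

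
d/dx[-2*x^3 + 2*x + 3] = 2 - 6*x^2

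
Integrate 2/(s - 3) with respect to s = 2*log(s - 3) + C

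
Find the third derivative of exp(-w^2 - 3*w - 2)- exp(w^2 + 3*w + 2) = (-8*w^3*exp(2*w^2 + 6*w + 4) - 8*w^3 - 36*w^2*exp(2*w^2 + 6*w + 4) - 36*w^2 - 66*w*exp(2*w^2 + 6*w + 4) - 42*w - 45*exp(2*w^2 + 6*w + 4) - 9)*exp(-w^2 - 3*w - 2)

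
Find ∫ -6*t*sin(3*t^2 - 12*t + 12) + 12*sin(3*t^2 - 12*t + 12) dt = cos(3*(t - 2)^2) + C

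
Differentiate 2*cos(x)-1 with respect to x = -2*sin(x)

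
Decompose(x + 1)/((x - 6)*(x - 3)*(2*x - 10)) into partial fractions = 1/(3*(x - 3)) - 3/(2*(x - 5)) + 7/(6*(x - 6))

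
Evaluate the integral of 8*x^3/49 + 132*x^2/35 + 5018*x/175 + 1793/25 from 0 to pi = -128 + 3*pi^2/35 + 33*pi/25 + 2*(pi^2/7 + 11*pi/5 + 8)^2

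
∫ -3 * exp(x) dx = -3*exp(x) + C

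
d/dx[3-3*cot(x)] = 3/sin(x)^2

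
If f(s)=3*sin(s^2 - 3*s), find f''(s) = -12*s^2*sin(s*(s - 3)) + 36*s*sin(s*(s - 3)) - 27*sin(s*(s - 3)) + 6*cos(s*(s - 3))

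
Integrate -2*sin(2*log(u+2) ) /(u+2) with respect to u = cos(2*log(u + 2)) + C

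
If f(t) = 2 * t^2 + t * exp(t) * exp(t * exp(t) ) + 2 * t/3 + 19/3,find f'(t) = t^2*exp(t*exp(t) + 2*t) + t*exp(t*exp(t) + t) + t*exp(t*exp(t) + 2*t) + 4*t + exp(t*exp(t) + t) + 2/3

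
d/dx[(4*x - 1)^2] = 32*x - 8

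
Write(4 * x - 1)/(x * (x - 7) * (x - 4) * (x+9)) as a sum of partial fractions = 37/(1872*(x + 9)) - 5/(52*(x - 4)) + 9/(112*(x - 7)) - 1/(252*x)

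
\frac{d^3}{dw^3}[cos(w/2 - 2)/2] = sin(w/2 - 2)/16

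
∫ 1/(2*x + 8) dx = log(x + 4)/2 + C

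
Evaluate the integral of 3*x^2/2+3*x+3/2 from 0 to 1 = 7/2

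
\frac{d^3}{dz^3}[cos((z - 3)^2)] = 8*z^3*sin(z^2 - 6*z + 9) - 72*z^2*sin(z^2 - 6*z + 9) + 216*z*sin(z^2 - 6*z + 9) - 12*z*cos(z^2 - 6*z + 9) - 216*sin(z^2 - 6*z + 9) + 36*cos(z^2 - 6*z + 9)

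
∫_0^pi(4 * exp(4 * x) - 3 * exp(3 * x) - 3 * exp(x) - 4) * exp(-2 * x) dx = -3*exp(pi) + 3*exp(-pi) + 2*(-exp(-pi) + exp(pi))^2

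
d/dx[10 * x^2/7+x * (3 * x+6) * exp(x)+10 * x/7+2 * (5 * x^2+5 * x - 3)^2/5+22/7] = 40*x^3 + 3*x^2*exp(x) + 60*x^2 + 12*x*exp(x) - 8*x/7 + 6*exp(x) - 74/7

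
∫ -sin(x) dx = cos(x) + C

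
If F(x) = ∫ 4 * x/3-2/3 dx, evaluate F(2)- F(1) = 4/3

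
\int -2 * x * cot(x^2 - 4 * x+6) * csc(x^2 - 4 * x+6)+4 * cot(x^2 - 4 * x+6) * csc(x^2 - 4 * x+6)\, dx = csc((x - 2)^2 + 2) + C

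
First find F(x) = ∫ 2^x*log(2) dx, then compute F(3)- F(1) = 6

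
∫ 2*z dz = z^2 + C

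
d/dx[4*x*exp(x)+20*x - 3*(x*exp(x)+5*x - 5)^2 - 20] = -6*x^2*exp(2*x) - 30*x^2*exp(x) - 6*x*exp(2*x) - 26*x*exp(x) - 150*x + 34*exp(x) + 170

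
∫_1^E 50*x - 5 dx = -20 - 5*E + 25*exp(2)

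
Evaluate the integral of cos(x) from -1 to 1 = 2*sin(1)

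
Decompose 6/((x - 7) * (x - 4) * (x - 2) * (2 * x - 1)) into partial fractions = -16/(91*(2*x - 1)) + 1/(5*(x - 2)) - 1/(7*(x - 4)) + 2/(65*(x - 7))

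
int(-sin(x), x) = cos(x) + C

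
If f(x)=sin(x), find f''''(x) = sin(x)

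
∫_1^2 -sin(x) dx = -cos(1) + cos(2)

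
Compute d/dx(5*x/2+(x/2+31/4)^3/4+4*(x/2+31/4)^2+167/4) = 3*x^2/32 + 157*x/32 + 7171/128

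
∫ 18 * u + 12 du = 9*u^2 + 12*u + C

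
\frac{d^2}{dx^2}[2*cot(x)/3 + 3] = 4*cos(x)/(3*sin(x)^3)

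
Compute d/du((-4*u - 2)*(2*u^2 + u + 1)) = -24*u^2 - 16*u - 6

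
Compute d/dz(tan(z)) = cos(z)^(-2)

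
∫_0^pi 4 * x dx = 2*pi^2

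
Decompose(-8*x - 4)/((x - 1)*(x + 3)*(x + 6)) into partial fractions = 44/(21*(x + 6)) - 5/(3*(x + 3)) - 3/(7*(x - 1))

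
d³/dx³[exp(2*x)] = 8*exp(2*x)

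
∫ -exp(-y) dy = exp(-y) + C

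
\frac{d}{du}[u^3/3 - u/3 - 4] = u^2 - 1/3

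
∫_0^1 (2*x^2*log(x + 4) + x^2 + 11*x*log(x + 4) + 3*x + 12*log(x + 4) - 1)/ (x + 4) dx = log(4) + 3*log(5)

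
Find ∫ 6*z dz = 3*z^2 + C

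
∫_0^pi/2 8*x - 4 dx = -1 + (1 - pi)^2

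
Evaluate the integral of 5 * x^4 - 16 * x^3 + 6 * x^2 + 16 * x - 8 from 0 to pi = (-2 + pi)^2*(-2*pi + pi^3)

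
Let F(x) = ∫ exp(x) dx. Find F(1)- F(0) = -1 + E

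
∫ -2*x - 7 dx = -x^2 - 7*x + C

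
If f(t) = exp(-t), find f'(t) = -exp(-t)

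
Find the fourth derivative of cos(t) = cos(t)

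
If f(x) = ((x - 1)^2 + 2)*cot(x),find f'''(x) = -6*x^2*cot(x)^4 - 8*x^2*cot(x)^2 - 2*x^2 + 12*x*cot(x)^4 + 12*x*cot(x)^3 + 16*x*cot(x)^2 + 12*x*cot(x) + 4*x - 18*cot(x)^4 - 12*cot(x)^3 - 30*cot(x)^2 - 12*cot(x) - 12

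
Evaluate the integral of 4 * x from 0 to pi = 2*pi^2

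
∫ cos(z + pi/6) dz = sin(z + pi/6) + C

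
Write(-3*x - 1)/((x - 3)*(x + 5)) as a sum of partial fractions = -7/(4*(x + 5)) - 5/(4*(x - 3))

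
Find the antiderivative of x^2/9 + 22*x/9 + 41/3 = x^3/27 + 11*x^2/9 + 41*x/3 + C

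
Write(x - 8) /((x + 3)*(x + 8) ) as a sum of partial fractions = 16/(5*(x + 8)) - 11/(5*(x + 3))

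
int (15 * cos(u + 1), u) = 15*sin(u + 1) + C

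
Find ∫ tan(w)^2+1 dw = tan(w) + C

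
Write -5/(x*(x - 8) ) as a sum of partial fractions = -5/(8*(x - 8)) + 5/(8*x)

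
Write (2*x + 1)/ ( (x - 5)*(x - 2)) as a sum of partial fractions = -5/(3*(x - 2)) + 11/(3*(x - 5))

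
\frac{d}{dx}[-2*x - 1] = -2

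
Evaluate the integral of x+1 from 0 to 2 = 4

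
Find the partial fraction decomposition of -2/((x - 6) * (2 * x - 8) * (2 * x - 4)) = -1/(16*(x - 2)) + 1/(8*(x - 4)) - 1/(16*(x - 6))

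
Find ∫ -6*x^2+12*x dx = -2*x^3 + 6*x^2 + C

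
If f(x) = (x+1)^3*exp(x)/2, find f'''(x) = x^3*exp(x)/2 + 6*x^2*exp(x) + 39*x*exp(x)/2 + 17*exp(x)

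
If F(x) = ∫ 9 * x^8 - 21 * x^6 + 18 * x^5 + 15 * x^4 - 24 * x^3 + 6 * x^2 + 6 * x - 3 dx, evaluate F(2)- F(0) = 342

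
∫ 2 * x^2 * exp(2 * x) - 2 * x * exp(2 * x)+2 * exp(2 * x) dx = ((x - 1)^2 + 1)*exp(2*x) + C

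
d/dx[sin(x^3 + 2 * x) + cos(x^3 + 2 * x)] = -3*x^2*sin(x^3 + 2*x) + 3*x^2*cos(x^3 + 2*x) - 2*sin(x^3 + 2*x) + 2*cos(x^3 + 2*x)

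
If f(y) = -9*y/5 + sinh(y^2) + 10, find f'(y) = 2*y*cosh(y^2) - 9/5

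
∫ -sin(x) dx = cos(x) + C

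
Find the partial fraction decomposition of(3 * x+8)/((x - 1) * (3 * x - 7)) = 45/(4*(3*x - 7)) - 11/(4*(x - 1))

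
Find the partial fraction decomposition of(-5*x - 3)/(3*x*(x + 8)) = -37/(24*(x + 8)) - 1/(8*x)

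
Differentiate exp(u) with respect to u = exp(u)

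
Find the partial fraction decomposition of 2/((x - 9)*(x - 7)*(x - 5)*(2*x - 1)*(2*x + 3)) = 4/(4641*(2*x + 3)) - 4/(1989*(2*x - 1)) + 1/(468*(x - 5)) - 1/(442*(x - 7)) + 1/(1428*(x - 9))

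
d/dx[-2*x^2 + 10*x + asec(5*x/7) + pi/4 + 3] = (-20*x^3*sqrt(1 - 49/(25*x^2)) + 50*x^2*sqrt(1 - 49/(25*x^2)) + 7)/(5*x^2*sqrt(1 - 49/(25*x^2)))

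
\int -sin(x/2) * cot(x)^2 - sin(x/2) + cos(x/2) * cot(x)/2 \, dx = sin(x/2)*cot(x) + C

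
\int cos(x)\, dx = sin(x) + C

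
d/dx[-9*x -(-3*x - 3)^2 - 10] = -18*x - 27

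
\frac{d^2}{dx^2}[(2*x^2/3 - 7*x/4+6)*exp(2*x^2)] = 32*x^4*exp(2*x^2)/3 - 28*x^3*exp(2*x^2) + 328*x^2*exp(2*x^2)/3 - 21*x*exp(2*x^2) + 76*exp(2*x^2)/3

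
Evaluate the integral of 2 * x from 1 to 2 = 3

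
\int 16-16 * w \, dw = -8*w^2 + 16*w + C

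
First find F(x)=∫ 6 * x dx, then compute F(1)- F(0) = 3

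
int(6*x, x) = 3*x^2 + C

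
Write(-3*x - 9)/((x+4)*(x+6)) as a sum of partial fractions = -9/(2*(x + 6)) + 3/(2*(x + 4))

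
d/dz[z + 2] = 1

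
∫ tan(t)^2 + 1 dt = tan(t) + C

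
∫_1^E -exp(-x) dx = -exp(-1) + exp(-E)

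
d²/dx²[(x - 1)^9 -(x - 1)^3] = 72*x^7 - 504*x^6 + 1512*x^5 - 2520*x^4 + 2520*x^3 - 1512*x^2 + 498*x - 66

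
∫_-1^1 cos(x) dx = 2*sin(1)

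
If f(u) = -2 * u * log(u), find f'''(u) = 2/u^2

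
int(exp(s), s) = exp(s) + C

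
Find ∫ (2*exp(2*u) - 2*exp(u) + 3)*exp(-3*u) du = (-2*exp(2*u) + exp(u) - 1)*exp(-3*u) + C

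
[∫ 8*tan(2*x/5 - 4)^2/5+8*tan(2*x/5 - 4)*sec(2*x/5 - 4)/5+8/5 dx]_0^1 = 4/cos(18/5) - 4*tan(18/5) + 4*tan(4) - 4/cos(4)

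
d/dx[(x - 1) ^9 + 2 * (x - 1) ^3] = 9*x^8 - 72*x^7 + 252*x^6 - 504*x^5 + 630*x^4 - 504*x^3 + 258*x^2 - 84*x + 15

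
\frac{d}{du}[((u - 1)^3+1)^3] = 9*u^8 - 72*u^7 + 252*u^6 - 486*u^5 + 540*u^4 - 324*u^3 + 81*u^2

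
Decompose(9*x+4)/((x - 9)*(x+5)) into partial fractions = 41/(14*(x + 5)) + 85/(14*(x - 9))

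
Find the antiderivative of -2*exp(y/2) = -4*exp(y/2) + C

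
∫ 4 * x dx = 2*x^2 + C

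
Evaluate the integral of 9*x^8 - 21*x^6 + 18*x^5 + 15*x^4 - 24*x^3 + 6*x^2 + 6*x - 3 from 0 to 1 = 0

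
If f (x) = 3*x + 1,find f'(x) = 3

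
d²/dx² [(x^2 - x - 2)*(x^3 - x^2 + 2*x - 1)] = 20*x^3 - 24*x^2 + 6*x - 2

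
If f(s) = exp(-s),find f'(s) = -exp(-s)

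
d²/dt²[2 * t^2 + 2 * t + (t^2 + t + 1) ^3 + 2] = 30*t^4 + 60*t^3 + 72*t^2 + 42*t + 16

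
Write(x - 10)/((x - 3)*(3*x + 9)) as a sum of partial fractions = 13/(18*(x + 3)) - 7/(18*(x - 3))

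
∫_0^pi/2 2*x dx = pi^2/4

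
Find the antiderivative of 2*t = t^2 + C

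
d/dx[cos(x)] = -sin(x)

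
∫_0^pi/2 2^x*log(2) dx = -1 + 2^(pi/2)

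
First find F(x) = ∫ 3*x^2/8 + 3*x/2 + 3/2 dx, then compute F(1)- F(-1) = 13/4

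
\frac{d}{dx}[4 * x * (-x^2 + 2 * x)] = -12*x^2 + 16*x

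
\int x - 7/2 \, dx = x^2/2 - 7*x/2 + C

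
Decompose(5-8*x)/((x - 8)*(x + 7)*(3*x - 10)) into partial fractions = 195/(434*(3*x - 10)) + 61/(465*(x + 7)) - 59/(210*(x - 8))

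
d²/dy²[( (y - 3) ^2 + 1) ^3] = 30*y^4 - 360*y^3 + 1656*y^2 - 3456*y + 2760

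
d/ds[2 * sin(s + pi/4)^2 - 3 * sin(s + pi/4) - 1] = 2*cos(2*s) - 3*cos(s + pi/4)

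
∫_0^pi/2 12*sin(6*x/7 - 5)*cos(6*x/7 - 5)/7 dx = cos(10)/2 + cos(pi/7 + 10)/2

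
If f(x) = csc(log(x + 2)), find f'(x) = -cot(log(x + 2))*csc(log(x + 2))/(x + 2)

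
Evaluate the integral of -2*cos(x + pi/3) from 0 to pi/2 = -1 + sqrt(3)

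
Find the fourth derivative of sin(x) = sin(x)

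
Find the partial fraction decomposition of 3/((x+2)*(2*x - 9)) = 6/(13*(2*x - 9)) - 3/(13*(x + 2))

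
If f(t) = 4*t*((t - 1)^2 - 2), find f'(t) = 12*t^2 - 16*t - 4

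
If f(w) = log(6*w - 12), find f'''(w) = 2/(w^3 - 6*w^2 + 12*w - 8)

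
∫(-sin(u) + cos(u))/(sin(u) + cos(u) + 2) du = log(sin(u) + cos(u) + 2) + C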